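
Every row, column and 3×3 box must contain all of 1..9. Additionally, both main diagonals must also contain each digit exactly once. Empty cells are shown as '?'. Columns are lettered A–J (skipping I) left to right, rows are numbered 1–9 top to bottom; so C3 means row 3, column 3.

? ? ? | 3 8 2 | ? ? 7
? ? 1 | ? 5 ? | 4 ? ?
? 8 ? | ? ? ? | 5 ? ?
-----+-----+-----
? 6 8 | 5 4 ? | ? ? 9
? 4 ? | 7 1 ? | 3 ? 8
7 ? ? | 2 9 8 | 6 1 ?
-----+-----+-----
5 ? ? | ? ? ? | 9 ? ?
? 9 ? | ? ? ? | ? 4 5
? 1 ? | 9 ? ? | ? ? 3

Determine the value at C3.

2

A1 = 6 (sole candidate).
B1 = 5 (sole candidate).
G1 = 1 (sole candidate).
H1 = 9 (sole candidate).
D2 = 6 (sole candidate).
J2 = 2 (sole candidate).
E3 = 7 (sole candidate).
J3 = 6 (sole candidate).
F4 = 3 (sole candidate).
F5 = 6 (sole candidate).
B6 = 3 (sole candidate).
C6 = 5 (sole candidate).
J6 = 4 (sole candidate).
J7 = 1 (sole candidate).
C1 = 4 (sole candidate).
B2 = 7 (sole candidate).
F2 = 9 (sole candidate).
H2 = 8 (sole candidate).
C3 = 2: row 3 has {5,6,7,8}; col 3 has {1,4,5,8}; box has {1,4,5,6,7,8}; main diagonal has {1,3,4,5,6,7,8,9} → only 2 remains.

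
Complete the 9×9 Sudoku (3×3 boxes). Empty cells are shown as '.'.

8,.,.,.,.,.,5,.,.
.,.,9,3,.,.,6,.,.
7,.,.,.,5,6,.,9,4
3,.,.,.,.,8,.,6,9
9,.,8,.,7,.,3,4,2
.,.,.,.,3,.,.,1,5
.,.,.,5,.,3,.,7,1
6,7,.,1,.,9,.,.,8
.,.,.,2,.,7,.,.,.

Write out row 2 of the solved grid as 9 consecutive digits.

r2c9 = 7: row 2 has {3,6,9}; col 9 has {1,2,4,5,8,9}; box has {4,5,6,9} → only 7 remains.
r3c4 = 8 (sole candidate).
r4c4 = 4 (sole candidate).
r4c7 = 7 (sole candidate).
r5c4 = 6 (sole candidate).
r6c4 = 9 (sole candidate).
r6c6 = 2 (sole candidate).
r6c7 = 8 (sole candidate).
r8c5 = 4 (sole candidate).
r8c7 = 2 (sole candidate).
r1c4 = 7 (sole candidate).
r1c9 = 3 (sole candidate).
r3c7 = 1 (sole candidate).
r4c5 = 1 (sole candidate).
r5c6 = 5 (sole candidate).
r6c1 = 4 (sole candidate).
r6c2 = 6 (sole candidate).
r6c3 = 7 (sole candidate).
r7c1 = 2 (sole candidate).
r7c3 = 4 (sole candidate).
r7c7 = 9 (sole candidate).
r9c7 = 4 (sole candidate).
r9c9 = 6 (sole candidate).
r1c8 = 2 (sole candidate).
r2c5 = 2: row 2 has {3,6,7,9}; col 5 has {1,3,4,5,7}; box has {3,5,6,7,8} → only 2 remains.
r2c8 = 8: row 2 has {2,3,6,7,9}; col 8 has {1,2,4,6,7,9}; box has {1,2,3,4,5,6,7,9} → only 8 remains.
r5c2 = 1 (sole candidate).
r7c2 = 8 (sole candidate).
r7c5 = 6 (sole candidate).
r9c5 = 8 (sole candidate).
r1c2 = 4 (sole candidate).
r1c5 = 9 (sole candidate).
r1c6 = 1 (sole candidate).
r2c2 = 5: row 2 has {2,3,6,7,8,9}; col 2 has {1,4,6,7,8}; box has {4,7,8,9} → only 5 remains.
r2c6 = 4: row 2 has {2,3,5,6,7,8,9}; col 6 has {1,2,3,5,6,7,8,9}; box has {1,2,3,5,6,7,8,9} → only 4 remains.
r4c2 = 2 (sole candidate).
r4c3 = 5 (sole candidate).
r8c3 = 3 (sole candidate).
r8c8 = 5 (sole candidate).
r9c2 = 9 (sole candidate).
r9c3 = 1 (sole candidate).
r9c8 = 3 (sole candidate).
r1c3 = 6 (sole candidate).
r2c1 = 1: row 2 has {2,3,4,5,6,7,8,9}; col 1 has {2,3,4,6,7,8,9}; box has {4,5,6,7,8,9} → only 1 remains.

159324687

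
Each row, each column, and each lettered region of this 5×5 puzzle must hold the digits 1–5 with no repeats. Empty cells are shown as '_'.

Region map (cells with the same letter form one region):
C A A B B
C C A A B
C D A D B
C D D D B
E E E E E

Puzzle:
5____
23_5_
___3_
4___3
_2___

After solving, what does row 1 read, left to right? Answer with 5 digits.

row 3, column 1 = 1: row 3 has {3}; col 1 has {2,4,5}; region has {2,3,4,5} → only 1 remains.
row 5, column 1 = 3: row 5 has {2}; col 1 has {1,2,4,5}; region has {2} → only 3 remains.
row 1, column 3 = 3: in row 1, 3 can only go here (every other open cell in that row sees a 3).
row 3, column 3 = 2: in region A, 2 can only go here (every other open cell in that region sees a 2).
row 4, column 4 = 2: in row 4, 2 can only go here (every other open cell in that row sees a 2).
row 1, column 5 = 2: in row 1, 2 can only go here (every other open cell in that row sees a 2).
row 3, column 5 = 5: in region B, 5 can only go here (every other open cell in that region sees a 5).
row 3, column 2 = 4: row 3 has {1,2,3,5}; col 2 has {2,3}; region has {2,3} → only 4 remains.
row 1, column 2 = 1: row 1 has {2,3,5}; col 2 has {2,3,4}; region has {2,3,5} → only 1 remains.
row 1, column 4 = 4: row 1 has {1,2,3,5}; col 4 has {2,3,5}; region has {2,3,5} → only 4 remains.

51342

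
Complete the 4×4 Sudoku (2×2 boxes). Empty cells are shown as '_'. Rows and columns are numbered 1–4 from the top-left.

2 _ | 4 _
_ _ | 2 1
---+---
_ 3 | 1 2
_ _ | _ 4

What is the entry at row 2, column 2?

4

row 1, column 2 = 1 (sole candidate).
row 1, column 4 = 3 (sole candidate).
row 2, column 2 = 4: row 2 has {1,2}; col 2 has {1,3}; box has {1,2} → only 4 remains.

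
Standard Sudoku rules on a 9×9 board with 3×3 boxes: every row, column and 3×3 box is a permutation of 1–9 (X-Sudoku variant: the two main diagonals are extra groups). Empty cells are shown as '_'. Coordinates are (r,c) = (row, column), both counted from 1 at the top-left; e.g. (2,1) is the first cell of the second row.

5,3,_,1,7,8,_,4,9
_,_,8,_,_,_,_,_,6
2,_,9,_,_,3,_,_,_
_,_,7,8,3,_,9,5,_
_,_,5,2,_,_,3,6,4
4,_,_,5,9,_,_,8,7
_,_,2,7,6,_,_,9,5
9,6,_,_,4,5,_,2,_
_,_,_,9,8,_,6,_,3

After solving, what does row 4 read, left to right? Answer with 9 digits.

617834952

(1,3) = 6: row 1 has {1,3,4,5,7,8,9}; col 3 has {2,5,7,8,9}; box has {2,3,5,8,9} → only 6 remains.
(1,7) = 2: row 1 has {1,3,4,5,6,7,8,9}; col 7 has {3,6,9}; box has {4,6,9} → only 2 remains.
(2,4) = 4: row 2 has {6,8}; col 4 has {1,2,5,7,8,9}; box has {1,3,7,8} → only 4 remains.
(3,4) = 6: row 3 has {2,3,9}; col 4 has {1,2,4,5,7,8,9}; box has {1,3,4,7,8} → only 6 remains.
(3,5) = 5: row 3 has {2,3,6,9}; col 5 has {3,4,6,7,8,9}; box has {1,3,4,6,7,8} → only 5 remains.
(5,5) = 1: row 5 has {2,3,4,5,6}; col 5 has {3,4,5,6,7,8,9}; box has {2,3,5,8,9}; main diagonal has {2,3,5,8,9}; anti-diagonal has {2,5,6,9} → only 1 remains.
(5,6) = 7: row 5 has {1,2,3,4,5,6}; col 6 has {3,5,8}; box has {1,2,3,5,8,9} → only 7 remains.
(6,6) = 6: row 6 has {4,5,7,8,9}; col 6 has {3,5,7,8}; box has {1,2,3,5,7,8,9}; main diagonal has {1,2,3,5,8,9} → only 6 remains.
(6,7) = 1: row 6 has {4,5,6,7,8,9}; col 7 has {2,3,6,9}; box has {3,4,5,6,7,8,9} → only 1 remains.
(7,6) = 1: row 7 has {2,5,6,7,9}; col 6 has {3,5,6,7,8}; box has {4,5,6,7,8,9} → only 1 remains.
(7,7) = 4: row 7 has {1,2,5,6,7,9}; col 7 has {1,2,3,6,9}; box has {2,3,5,6,9}; main diagonal has {1,2,3,5,6,8,9} → only 4 remains.
(8,4) = 3: row 8 has {2,4,5,6,9}; col 4 has {1,2,4,5,6,7,8,9}; box has {1,4,5,6,7,8,9} → only 3 remains.
(9,1) = 7: row 9 has {3,6,8,9}; col 1 has {2,4,5,9}; box has {2,6,9}; anti-diagonal has {1,2,5,6,9} → only 7 remains.
(9,6) = 2: row 9 has {3,6,7,8,9}; col 6 has {1,3,5,6,7,8}; box has {1,3,4,5,6,7,8,9} → only 2 remains.
(9,8) = 1: row 9 has {2,3,6,7,8,9}; col 8 has {2,4,5,6,8,9}; box has {2,3,4,5,6,9} → only 1 remains.
(2,1) = 1: row 2 has {4,6,8}; col 1 has {2,4,5,7,9}; box has {2,3,5,6,8,9} → only 1 remains.
(2,2) = 7: row 2 has {1,4,6,8}; col 2 has {3,6}; box has {1,2,3,5,6,8,9}; main diagonal has {1,2,3,4,5,6,8,9} → only 7 remains.
(2,5) = 2: row 2 has {1,4,6,7,8}; col 5 has {1,3,4,5,6,7,8,9}; box has {1,3,4,5,6,7,8} → only 2 remains.
(2,6) = 9: row 2 has {1,2,4,6,7,8}; col 6 has {1,2,3,5,6,7,8}; box has {1,2,3,4,5,6,7,8} → only 9 remains.
(2,7) = 5: row 2 has {1,2,4,6,7,8,9}; col 7 has {1,2,3,4,6,9}; box has {2,4,6,9} → only 5 remains.
(2,8) = 3: row 2 has {1,2,4,5,6,7,8,9}; col 8 has {1,2,4,5,6,8,9}; box has {2,4,5,6,9}; anti-diagonal has {1,2,5,6,7,9} → only 3 remains.
(3,2) = 4: row 3 has {2,3,5,6,9}; col 2 has {3,6,7}; box has {1,2,3,5,6,7,8,9} → only 4 remains.
(3,7) = 8: row 3 has {2,3,4,5,6,9}; col 7 has {1,2,3,4,5,6,9}; box has {2,3,4,5,6,9}; anti-diagonal has {1,2,3,5,6,7,9} → only 8 remains.
(3,8) = 7: row 3 has {2,3,4,5,6,8,9}; col 8 has {1,2,3,4,5,6,8,9}; box has {2,3,4,5,6,8,9} → only 7 remains.
(3,9) = 1: row 3 has {2,3,4,5,6,7,8,9}; col 9 has {3,4,5,6,7,9}; box has {2,3,4,5,6,7,8,9} → only 1 remains.
(4,1) = 6: row 4 has {3,5,7,8,9}; col 1 has {1,2,4,5,7,9}; box has {4,5,7} → only 6 remains.
(4,6) = 4: row 4 has {3,5,6,7,8,9}; col 6 has {1,2,3,5,6,7,8,9}; box has {1,2,3,5,6,7,8,9}; anti-diagonal has {1,2,3,5,6,7,8,9} → only 4 remains.
(4,9) = 2: row 4 has {3,4,5,6,7,8,9}; col 9 has {1,3,4,5,6,7,9}; box has {1,3,4,5,6,7,8,9} → only 2 remains.
(5,1) = 8: row 5 has {1,2,3,4,5,6,7}; col 1 has {1,2,4,5,6,7,9}; box has {4,5,6,7} → only 8 remains.
(5,2) = 9: row 5 has {1,2,3,4,5,6,7,8}; col 2 has {3,4,6,7}; box has {4,5,6,7,8} → only 9 remains.
(6,2) = 2: row 6 has {1,4,5,6,7,8,9}; col 2 has {3,4,6,7,9}; box has {4,5,6,7,8,9} → only 2 remains.
(6,3) = 3: row 6 has {1,2,4,5,6,7,8,9}; col 3 has {2,5,6,7,8,9}; box has {2,4,5,6,7,8,9} → only 3 remains.
(7,1) = 3: row 7 has {1,2,4,5,6,7,9}; col 1 has {1,2,4,5,6,7,8,9}; box has {2,6,7,9} → only 3 remains.
(7,2) = 8: row 7 has {1,2,3,4,5,6,7,9}; col 2 has {2,3,4,6,7,9}; box has {2,3,6,7,9} → only 8 remains.
(8,3) = 1: row 8 has {2,3,4,5,6,9}; col 3 has {2,3,5,6,7,8,9}; box has {2,3,6,7,8,9} → only 1 remains.
(8,7) = 7: row 8 has {1,2,3,4,5,6,9}; col 7 has {1,2,3,4,5,6,8,9}; box has {1,2,3,4,5,6,9} → only 7 remains.
(8,9) = 8: row 8 has {1,2,3,4,5,6,7,9}; col 9 has {1,2,3,4,5,6,7,9}; box has {1,2,3,4,5,6,7,9} → only 8 remains.
(9,2) = 5: row 9 has {1,2,3,6,7,8,9}; col 2 has {2,3,4,6,7,8,9}; box has {1,2,3,6,7,8,9} → only 5 remains.
(9,3) = 4: row 9 has {1,2,3,5,6,7,8,9}; col 3 has {1,2,3,5,6,7,8,9}; box has {1,2,3,5,6,7,8,9} → only 4 remains.
(4,2) = 1: row 4 has {2,3,4,5,6,7,8,9}; col 2 has {2,3,4,5,6,7,8,9}; box has {2,3,4,5,6,7,8,9} → only 1 remains.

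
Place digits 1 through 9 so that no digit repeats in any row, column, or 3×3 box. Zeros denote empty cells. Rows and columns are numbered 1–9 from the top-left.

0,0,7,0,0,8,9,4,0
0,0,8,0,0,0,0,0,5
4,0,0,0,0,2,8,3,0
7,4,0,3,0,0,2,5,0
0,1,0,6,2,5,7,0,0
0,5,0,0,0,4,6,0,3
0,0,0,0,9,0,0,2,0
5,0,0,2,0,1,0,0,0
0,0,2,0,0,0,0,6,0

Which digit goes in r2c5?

r2c7 = 1: row 2 has {5,8}; col 7 has {2,6,7,8,9}; box has {3,4,5,8,9} → only 1 remains.
r2c8 = 7: row 2 has {1,5,8}; col 8 has {2,3,4,5,6}; box has {1,3,4,5,8,9} → only 7 remains.
r3c9 = 6: row 3 has {2,3,4,8}; col 9 has {3,5}; box has {1,3,4,5,7,8,9} → only 6 remains.
r4c6 = 9: row 4 has {2,3,4,5,7}; col 6 has {1,2,4,5,8}; box has {2,3,4,5,6} → only 9 remains.
r6c3 = 9: row 6 has {3,4,5,6}; col 3 has {2,7,8}; box has {1,4,5,7} → only 9 remains.
r1c9 = 2: row 1 has {4,7,8,9}; col 9 has {3,5,6}; box has {1,3,4,5,6,7,8,9} → only 2 remains.
r3c2 = 9: row 3 has {2,3,4,6,8}; col 2 has {1,4,5}; box has {4,7,8} → only 9 remains.
r4c3 = 6: row 4 has {2,3,4,5,7,9}; col 3 has {2,7,8,9}; box has {1,4,5,7,9} → only 6 remains.
r5c3 = 3: row 5 has {1,2,5,6,7}; col 3 has {2,6,7,8,9}; box has {1,4,5,6,7,9} → only 3 remains.
r8c3 = 4: row 8 has {1,2,5}; col 3 has {2,3,6,7,8,9}; box has {2,5} → only 4 remains.
r8c7 = 3: row 8 has {1,2,4,5}; col 7 has {1,2,6,7,8,9}; box has {2,6} → only 3 remains.
r5c1 = 8: row 5 has {1,2,3,5,6,7}; col 1 has {4,5,7}; box has {1,3,4,5,6,7,9} → only 8 remains.
r5c8 = 9: row 5 has {1,2,3,5,6,7,8}; col 8 has {2,3,4,5,6,7}; box has {2,3,5,6,7} → only 9 remains.
r5c9 = 4: row 5 has {1,2,3,5,6,7,8,9}; col 9 has {2,3,5,6}; box has {2,3,5,6,7,9} → only 4 remains.
r6c1 = 2: row 6 has {3,4,5,6,9}; col 1 has {4,5,7,8}; box has {1,3,4,5,6,7,8,9} → only 2 remains.
r7c3 = 1: row 7 has {2,9}; col 3 has {2,3,4,6,7,8,9}; box has {2,4,5} → only 1 remains.
r8c8 = 8: row 8 has {1,2,3,4,5}; col 8 has {2,3,4,5,6,7,9}; box has {2,3,6} → only 8 remains.
r3c3 = 5: row 3 has {2,3,4,6,8,9}; col 3 has {1,2,3,4,6,7,8,9}; box has {4,7,8,9} → only 5 remains.
r6c8 = 1: row 6 has {2,3,4,5,6,9}; col 8 has {2,3,4,5,6,7,8,9}; box has {2,3,4,5,6,7,9} → only 1 remains.
r7c9 = 7: row 7 has {1,2,9}; col 9 has {2,3,4,5,6}; box has {2,3,6,8} → only 7 remains.
r8c9 = 9: row 8 has {1,2,3,4,5,8}; col 9 has {2,3,4,5,6,7}; box has {2,3,6,7,8} → only 9 remains.
r9c9 = 1: row 9 has {2,6}; col 9 has {2,3,4,5,6,7,9}; box has {2,3,6,7,8,9} → only 1 remains.
r4c9 = 8: row 4 has {2,3,4,5,6,7,9}; col 9 has {1,2,3,4,5,6,7,9}; box has {1,2,3,4,5,6,7,9} → only 8 remains.
r4c5 = 1: row 4 has {2,3,4,5,6,7,8,9}; col 5 has {2,9}; box has {2,3,4,5,6,9} → only 1 remains.
r3c5 = 7: row 3 has {2,3,4,5,6,8,9}; col 5 has {1,2,9}; box has {2,8} → only 7 remains.
r6c5 = 8: row 6 has {1,2,3,4,5,6,9}; col 5 has {1,2,7,9}; box has {1,2,3,4,5,6,9} → only 8 remains.
r8c5 = 6: row 8 has {1,2,3,4,5,8,9}; col 5 has {1,2,7,8,9}; box has {1,2,9} → only 6 remains.
r3c4 = 1: row 3 has {2,3,4,5,6,7,8,9}; col 4 has {2,3,6}; box has {2,7,8} → only 1 remains.
r6c4 = 7: row 6 has {1,2,3,4,5,6,8,9}; col 4 has {1,2,3,6}; box has {1,2,3,4,5,6,8,9} → only 7 remains.
r7c6 = 3: row 7 has {1,2,7,9}; col 6 has {1,2,4,5,8,9}; box has {1,2,6,9} → only 3 remains.
r8c2 = 7: row 8 has {1,2,3,4,5,6,8,9}; col 2 has {1,4,5,9}; box has {1,2,4,5} → only 7 remains.
r9c6 = 7: row 9 has {1,2,6}; col 6 has {1,2,3,4,5,8,9}; box has {1,2,3,6,9} → only 7 remains.
r1c4 = 5: row 1 has {2,4,7,8,9}; col 4 has {1,2,3,6,7}; box has {1,2,7,8} → only 5 remains.
r1c5 = 3: row 1 has {2,4,5,7,8,9}; col 5 has {1,2,6,7,8,9}; box has {1,2,5,7,8} → only 3 remains.
r2c5 = 4: row 2 has {1,5,7,8}; col 5 has {1,2,3,6,7,8,9}; box has {1,2,3,5,7,8} → only 4 remains.

4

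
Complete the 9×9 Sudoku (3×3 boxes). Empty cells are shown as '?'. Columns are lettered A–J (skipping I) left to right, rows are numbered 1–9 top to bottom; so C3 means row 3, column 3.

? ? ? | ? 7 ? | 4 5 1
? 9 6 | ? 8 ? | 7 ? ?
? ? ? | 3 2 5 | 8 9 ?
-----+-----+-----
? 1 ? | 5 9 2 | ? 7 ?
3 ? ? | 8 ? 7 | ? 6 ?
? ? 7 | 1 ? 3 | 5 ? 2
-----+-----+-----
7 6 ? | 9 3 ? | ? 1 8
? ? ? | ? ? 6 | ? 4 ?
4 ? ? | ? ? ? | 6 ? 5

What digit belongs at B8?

3

D1 = 6 (sole candidate).
F1 = 9 (sole candidate).
D2 = 4 (sole candidate).
F2 = 1 (sole candidate).
J2 = 3 (sole candidate).
A3 = 1 (sole candidate).
C3 = 4 (sole candidate).
J3 = 6 (sole candidate).
C4 = 8 (sole candidate).
G4 = 3 (sole candidate).
J4 = 4 (sole candidate).
E5 = 4 (sole candidate).
J5 = 9 (sole candidate).
B6 = 4 (sole candidate).
E6 = 6 (sole candidate).
H6 = 8 (sole candidate).
F7 = 4 (sole candidate).
G7 = 2 (sole candidate).
G8 = 9 (sole candidate).
J8 = 7 (sole candidate).
E9 = 1 (sole candidate).
F9 = 8 (sole candidate).
H9 = 3 (sole candidate).
H2 = 2 (sole candidate).
B3 = 7 (sole candidate).
A4 = 6 (sole candidate).
G5 = 1 (sole candidate).
A6 = 9 (sole candidate).
C7 = 5 (sole candidate).
D8 = 2 (sole candidate).
E8 = 5 (sole candidate).
B9 = 2 (sole candidate).
C9 = 9 (sole candidate).
D9 = 7 (sole candidate).
A2 = 5 (sole candidate).
B5 = 5 (sole candidate).
C5 = 2 (sole candidate).
A8 = 8 (sole candidate).
B8 = 3: row 8 has {2,4,5,6,7,8,9}; col 2 has {1,2,4,5,6,7,9}; box has {2,4,5,6,7,8,9} → only 3 remains.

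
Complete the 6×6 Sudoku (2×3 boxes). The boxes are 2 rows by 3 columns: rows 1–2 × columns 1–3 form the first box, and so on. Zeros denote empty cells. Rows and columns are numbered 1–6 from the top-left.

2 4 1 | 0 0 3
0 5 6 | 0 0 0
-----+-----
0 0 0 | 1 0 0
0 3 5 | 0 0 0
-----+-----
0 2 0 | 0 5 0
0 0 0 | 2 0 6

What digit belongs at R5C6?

1

R1C5 = 6 (sole candidate).
R2C1 = 3 (sole candidate).
R2C4 = 4 (sole candidate).
R3C2 = 6 (sole candidate).
R4C4 = 6 (sole candidate).
R5C4 = 3 (sole candidate).
R6C2 = 1 (sole candidate).
R6C5 = 4 (sole candidate).
R1C4 = 5 (sole candidate).
R3C1 = 4 (sole candidate).
R3C3 = 2 (sole candidate).
R3C5 = 3 (sole candidate).
R3C6 = 5 (sole candidate).
R4C1 = 1 (sole candidate).
R4C5 = 2 (sole candidate).
R4C6 = 4 (sole candidate).
R5C1 = 6 (sole candidate).
R5C3 = 4 (sole candidate).
R5C6 = 1: row 5 has {2,3,4,5,6}; col 6 has {3,4,5,6}; box has {2,3,4,5,6} → only 1 remains.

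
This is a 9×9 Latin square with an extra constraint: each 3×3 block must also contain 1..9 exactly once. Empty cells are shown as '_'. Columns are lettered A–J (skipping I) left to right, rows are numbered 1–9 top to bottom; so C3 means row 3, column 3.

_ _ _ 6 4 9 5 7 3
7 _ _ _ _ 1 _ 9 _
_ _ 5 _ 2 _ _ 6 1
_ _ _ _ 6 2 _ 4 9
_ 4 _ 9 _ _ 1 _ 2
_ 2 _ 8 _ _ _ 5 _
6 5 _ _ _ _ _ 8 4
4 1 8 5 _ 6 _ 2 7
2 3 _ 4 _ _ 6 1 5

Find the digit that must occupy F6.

B1 = 8: row 1 has {3,4,5,6,7,9}; col 2 has {1,2,3,4,5}; box has {5,7} → only 8 remains.
B2 = 6: row 2 has {1,7,9}; col 2 has {1,2,3,4,5,8}; box has {5,7,8} → only 6 remains.
D2 = 3: row 2 has {1,6,7,9}; col 4 has {4,5,6,8,9}; box has {1,2,4,6,9} → only 3 remains.
J2 = 8: row 2 has {1,3,6,7,9}; col 9 has {1,2,3,4,5,7,9}; box has {1,3,5,6,7,9} → only 8 remains.
B3 = 9: row 3 has {1,2,5,6}; col 2 has {1,2,3,4,5,6,8}; box has {5,6,7,8} → only 9 remains.
D3 = 7: row 3 has {1,2,5,6,9}; col 4 has {3,4,5,6,8,9}; box has {1,2,3,4,6,9} → only 7 remains.
F3 = 8: row 3 has {1,2,5,6,7,9}; col 6 has {1,2,6,9}; box has {1,2,3,4,6,7,9} → only 8 remains.
G3 = 4: row 3 has {1,2,5,6,7,8,9}; col 7 has {1,5,6}; box has {1,3,5,6,7,8,9} → only 4 remains.
B4 = 7: row 4 has {2,4,6,9}; col 2 has {1,2,3,4,5,6,8,9}; box has {2,4} → only 7 remains.
D4 = 1: row 4 has {2,4,6,7,9}; col 4 has {3,4,5,6,7,8,9}; box has {2,6,8,9} → only 1 remains.
H5 = 3: row 5 has {1,2,4,9}; col 8 has {1,2,4,5,6,7,8,9}; box has {1,2,4,5,9} → only 3 remains.
G6 = 7: row 6 has {2,5,8}; col 7 has {1,4,5,6}; box has {1,2,3,4,5,9} → only 7 remains.
J6 = 6: row 6 has {2,5,7,8}; col 9 has {1,2,3,4,5,7,8,9}; box has {1,2,3,4,5,7,9} → only 6 remains.
D7 = 2: row 7 has {4,5,6,8}; col 4 has {1,3,4,5,6,7,8,9}; box has {4,5,6} → only 2 remains.
F9 = 7: row 9 has {1,2,3,4,5,6}; col 6 has {1,2,6,8,9}; box has {2,4,5,6} → only 7 remains.
A1 = 1: row 1 has {3,4,5,6,7,8,9}; col 1 has {2,4,6,7}; box has {5,6,7,8,9} → only 1 remains.
C1 = 2: row 1 has {1,3,4,5,6,7,8,9}; col 3 has {5,8}; box has {1,5,6,7,8,9} → only 2 remains.
C2 = 4: row 2 has {1,3,6,7,8,9}; col 3 has {2,5,8}; box has {1,2,5,6,7,8,9} → only 4 remains.
E2 = 5: row 2 has {1,3,4,6,7,8,9}; col 5 has {2,4,6}; box has {1,2,3,4,6,7,8,9} → only 5 remains.
G2 = 2: row 2 has {1,3,4,5,6,7,8,9}; col 7 has {1,4,5,6,7}; box has {1,3,4,5,6,7,8,9} → only 2 remains.
A3 = 3: row 3 has {1,2,4,5,6,7,8,9}; col 1 has {1,2,4,6,7}; box has {1,2,4,5,6,7,8,9} → only 3 remains.
C4 = 3: row 4 has {1,2,4,6,7,9}; col 3 has {2,4,5,8}; box has {2,4,7} → only 3 remains.
G4 = 8: row 4 has {1,2,3,4,6,7,9}; col 7 has {1,2,4,5,6,7}; box has {1,2,3,4,5,6,7,9} → only 8 remains.
C5 = 6: row 5 has {1,2,3,4,9}; col 3 has {2,3,4,5,8}; box has {2,3,4,7} → only 6 remains.
E5 = 7: row 5 has {1,2,3,4,6,9}; col 5 has {2,4,5,6}; box has {1,2,6,8,9} → only 7 remains.
F5 = 5: row 5 has {1,2,3,4,6,7,9}; col 6 has {1,2,6,7,8,9}; box has {1,2,6,7,8,9} → only 5 remains.
A6 = 9: row 6 has {2,5,6,7,8}; col 1 has {1,2,3,4,6,7}; box has {2,3,4,6,7} → only 9 remains.
C6 = 1: row 6 has {2,5,6,7,8,9}; col 3 has {2,3,4,5,6,8}; box has {2,3,4,6,7,9} → only 1 remains.
E6 = 3: row 6 has {1,2,5,6,7,8,9}; col 5 has {2,4,5,6,7}; box has {1,2,5,6,7,8,9} → only 3 remains.
F6 = 4: row 6 has {1,2,3,5,6,7,8,9}; col 6 has {1,2,5,6,7,8,9}; box has {1,2,3,5,6,7,8,9} → only 4 remains.

4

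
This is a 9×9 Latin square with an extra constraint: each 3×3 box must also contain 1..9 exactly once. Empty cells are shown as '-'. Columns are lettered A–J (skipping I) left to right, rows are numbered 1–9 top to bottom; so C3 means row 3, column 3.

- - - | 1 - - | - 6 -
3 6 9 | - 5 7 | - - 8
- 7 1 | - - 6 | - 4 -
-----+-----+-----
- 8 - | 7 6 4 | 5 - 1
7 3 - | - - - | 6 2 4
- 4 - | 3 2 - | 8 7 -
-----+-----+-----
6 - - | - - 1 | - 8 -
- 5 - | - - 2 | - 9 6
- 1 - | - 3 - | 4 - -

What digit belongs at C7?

B1 = 2 (sole candidate).
H2 = 1 (sole candidate).
C4 = 2 (sole candidate).
H4 = 3 (sole candidate).
C5 = 5 (sole candidate).
C6 = 6 (sole candidate).
J6 = 9 (sole candidate).
B7 = 9 (sole candidate).
H9 = 5 (sole candidate).
G2 = 2 (sole candidate).
A4 = 9 (sole candidate).
A6 = 1 (sole candidate).
F6 = 5 (sole candidate).
D2 = 4 (sole candidate).
D7 = 5 (sole candidate).
D8 = 8 (sole candidate).
F9 = 9 (sole candidate).
D5 = 9 (sole candidate).
F5 = 8 (sole candidate).
A8 = 4 (sole candidate).
E8 = 7 (sole candidate).
D9 = 6 (sole candidate).
F1 = 3 (sole candidate).
D3 = 2 (sole candidate).
E5 = 1 (sole candidate).
E7 = 4 (sole candidate).
C8 = 3 (sole candidate).
G8 = 1 (sole candidate).
C7 = 7: row 7 has {1,4,5,6,8,9}; col 3 has {1,2,3,5,6,9}; box has {1,3,4,5,6,9} → only 7 remains.

7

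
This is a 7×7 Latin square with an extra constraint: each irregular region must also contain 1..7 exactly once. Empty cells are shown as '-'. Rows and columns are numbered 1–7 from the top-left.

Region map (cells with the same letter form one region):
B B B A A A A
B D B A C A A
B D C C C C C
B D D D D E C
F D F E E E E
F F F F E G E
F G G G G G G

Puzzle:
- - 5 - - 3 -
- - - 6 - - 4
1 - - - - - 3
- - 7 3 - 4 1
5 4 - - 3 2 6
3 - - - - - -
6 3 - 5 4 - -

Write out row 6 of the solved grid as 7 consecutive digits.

r4c1 = 2 (sole candidate).
r5c3 = 1 (sole candidate).
r5c4 = 7 (sole candidate).
r6c7 = 5: row 6 has {3}; col 7 has {1,3,4,6}; region has {2,3,4,6,7} → only 5 remains.
r7c3 = 2 (sole candidate).
r7c7 = 7 (sole candidate).
r1c7 = 2 (sole candidate).
r2c1 = 7 (sole candidate).
r2c3 = 3 (sole candidate).
r6c3 = 4: row 6 has {3,5}; col 3 has {1,2,3,5,7}; region has {1,3,5,6} → only 4 remains.
r6c4 = 2: row 6 has {3,4,5}; col 4 has {3,5,6,7}; region has {1,3,4,5,6} → only 2 remains.
r6c5 = 1: row 6 has {2,3,4,5}; col 5 has {3,4}; region has {2,3,4,5,6,7} → only 1 remains.
r6c6 = 6: row 6 has {1,2,3,4,5}; col 6 has {2,3,4}; region has {2,3,4,5,7} → only 6 remains.
r7c6 = 1 (sole candidate).
r1c1 = 4 (sole candidate).
r1c2 = 6 (sole candidate).
r1c4 = 1 (sole candidate).
r1c5 = 7 (sole candidate).
r2c6 = 5 (sole candidate).
r3c3 = 6 (sole candidate).
r3c4 = 4 (sole candidate).
r3c6 = 7 (sole candidate).
r4c2 = 5 (sole candidate).
r4c5 = 6 (sole candidate).
r6c2 = 7: row 6 has {1,2,3,4,5,6}; col 2 has {3,4,5,6}; region has {1,2,3,4,5,6} → only 7 remains.

3742165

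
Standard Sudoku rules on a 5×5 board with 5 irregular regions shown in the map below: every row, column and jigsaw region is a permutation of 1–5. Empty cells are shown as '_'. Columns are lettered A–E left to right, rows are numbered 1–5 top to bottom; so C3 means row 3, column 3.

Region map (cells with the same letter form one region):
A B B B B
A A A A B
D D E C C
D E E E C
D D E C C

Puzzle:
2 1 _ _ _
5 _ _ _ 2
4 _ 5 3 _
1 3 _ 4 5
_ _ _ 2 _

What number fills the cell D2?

D1 = 5: row 1 has {1,2}; col 4 has {2,3,4}; region has {1,2} → only 5 remains.
B2 = 4: row 2 has {2,5}; col 2 has {1,3}; region has {2,5} → only 4 remains.
D2 = 1: row 2 has {2,4,5}; col 4 has {2,3,4,5}; region has {2,4,5} → only 1 remains.

1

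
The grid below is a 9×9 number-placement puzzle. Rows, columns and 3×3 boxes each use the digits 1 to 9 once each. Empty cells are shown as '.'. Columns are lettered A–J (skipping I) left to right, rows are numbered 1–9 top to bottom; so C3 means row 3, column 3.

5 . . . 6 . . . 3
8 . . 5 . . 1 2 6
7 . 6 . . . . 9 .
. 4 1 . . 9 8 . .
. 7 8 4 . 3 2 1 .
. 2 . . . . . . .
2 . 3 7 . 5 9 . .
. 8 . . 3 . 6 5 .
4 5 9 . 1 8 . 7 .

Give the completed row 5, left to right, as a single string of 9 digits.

C2 = 4: row 2 has {1,2,5,6,8}; col 3 has {1,3,6,8,9}; box has {5,6,7,8} → only 4 remains.
F2 = 7: row 2 has {1,2,4,5,6,8}; col 6 has {3,5,8,9}; box has {5,6} → only 7 remains.
E5 = 5: row 5 has {1,2,3,4,7,8}; col 5 has {1,3,6}; box has {3,4,9} → only 5 remains.
J5 = 9: row 5 has {1,2,3,4,5,7,8}; col 9 has {3,6}; box has {1,2,8} → only 9 remains.
C6 = 5: row 6 has {2}; col 3 has {1,3,4,6,8,9}; box has {1,2,4,7,8} → only 5 remains.
E7 = 4: row 7 has {2,3,5,7,9}; col 5 has {1,3,5,6}; box has {1,3,5,7,8} → only 4 remains.
H7 = 8: row 7 has {2,3,4,5,7,9}; col 8 has {1,2,5,7,9}; box has {5,6,7,9} → only 8 remains.
J7 = 1: row 7 has {2,3,4,5,7,8,9}; col 9 has {3,6,9}; box has {5,6,7,8,9} → only 1 remains.
A8 = 1: row 8 has {3,5,6,8}; col 1 has {2,4,5,7,8}; box has {2,3,4,5,8,9} → only 1 remains.
C8 = 7: row 8 has {1,3,5,6,8}; col 3 has {1,3,4,5,6,8,9}; box has {1,2,3,4,5,8,9} → only 7 remains.
F8 = 2: row 8 has {1,3,5,6,7,8}; col 6 has {3,5,7,8,9}; box has {1,3,4,5,7,8} → only 2 remains.
J8 = 4: row 8 has {1,2,3,5,6,7,8}; col 9 has {1,3,6,9}; box has {1,5,6,7,8,9} → only 4 remains.
D9 = 6: row 9 has {1,4,5,7,8,9}; col 4 has {4,5,7}; box has {1,2,3,4,5,7,8} → only 6 remains.
G9 = 3: row 9 has {1,4,5,6,7,8,9}; col 7 has {1,2,6,8,9}; box has {1,4,5,6,7,8,9} → only 3 remains.
J9 = 2: row 9 has {1,3,4,5,6,7,8,9}; col 9 has {1,3,4,6,9}; box has {1,3,4,5,6,7,8,9} → only 2 remains.
C1 = 2: row 1 has {3,5,6}; col 3 has {1,3,4,5,6,7,8,9}; box has {4,5,6,7,8} → only 2 remains.
H1 = 4: row 1 has {2,3,5,6}; col 8 has {1,2,5,7,8,9}; box has {1,2,3,6,9} → only 4 remains.
E2 = 9: row 2 has {1,2,4,5,6,7,8}; col 5 has {1,3,4,5,6}; box has {5,6,7} → only 9 remains.
G3 = 5: row 3 has {6,7,9}; col 7 has {1,2,3,6,8,9}; box has {1,2,3,4,6,9} → only 5 remains.
J3 = 8: row 3 has {5,6,7,9}; col 9 has {1,2,3,4,6,9}; box has {1,2,3,4,5,6,9} → only 8 remains.
D4 = 2: row 4 has {1,4,8,9}; col 4 has {4,5,6,7}; box has {3,4,5,9} → only 2 remains.
E4 = 7: row 4 has {1,2,4,8,9}; col 5 has {1,3,4,5,6,9}; box has {2,3,4,5,9} → only 7 remains.
J4 = 5: row 4 has {1,2,4,7,8,9}; col 9 has {1,2,3,4,6,8,9}; box has {1,2,8,9} → only 5 remains.
A5 = 6: row 5 has {1,2,3,4,5,7,8,9}; col 1 has {1,2,4,5,7,8}; box has {1,2,4,5,7,8} → only 6 remains.

678453219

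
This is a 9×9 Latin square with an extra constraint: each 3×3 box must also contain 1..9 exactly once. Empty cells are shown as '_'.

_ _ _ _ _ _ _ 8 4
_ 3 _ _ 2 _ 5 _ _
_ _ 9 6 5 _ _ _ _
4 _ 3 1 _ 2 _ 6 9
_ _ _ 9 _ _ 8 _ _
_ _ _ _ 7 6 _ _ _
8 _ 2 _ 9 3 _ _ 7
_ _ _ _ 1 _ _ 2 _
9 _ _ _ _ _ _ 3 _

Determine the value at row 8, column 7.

9

row 1, column 5 = 3: row 1 has {4,8}; col 5 has {1,2,5,7,9}; box has {2,5,6} → only 3 remains.
row 4, column 5 = 8: row 4 has {1,2,3,4,6,9}; col 5 has {1,2,3,5,7,9}; box has {1,2,6,7,9} → only 8 remains.
row 4, column 7 = 7: row 4 has {1,2,3,4,6,8,9}; col 7 has {5,8}; box has {6,8,9} → only 7 remains.
row 5, column 5 = 4: row 5 has {8,9}; col 5 has {1,2,3,5,7,8,9}; box has {1,2,6,7,8,9} → only 4 remains.
row 5, column 6 = 5: row 5 has {4,8,9}; col 6 has {2,3,6}; box has {1,2,4,6,7,8,9} → only 5 remains.
row 5, column 8 = 1: row 5 has {4,5,8,9}; col 8 has {2,3,6,8}; box has {6,7,8,9} → only 1 remains.
row 6, column 4 = 3: row 6 has {6,7}; col 4 has {1,6,9}; box has {1,2,4,5,6,7,8,9} → only 3 remains.
row 9, column 5 = 6: row 9 has {3,9}; col 5 has {1,2,3,4,5,7,8,9}; box has {1,3,9} → only 6 remains.
row 1, column 4 = 7: row 1 has {3,4,8}; col 4 has {1,3,6,9}; box has {2,3,5,6} → only 7 remains.
row 3, column 8 = 7: row 3 has {5,6,9}; col 8 has {1,2,3,6,8}; box has {4,5,8} → only 7 remains.
row 4, column 2 = 5: row 4 has {1,2,3,4,6,7,8,9}; col 2 has {3}; box has {3,4} → only 5 remains.
row 2, column 8 = 9: row 2 has {2,3,5}; col 8 has {1,2,3,6,7,8}; box has {4,5,7,8} → only 9 remains.
row 1, column 6 = 9: in row 1, 9 can only go here (every other open cell in that row sees a 9).
row 5, column 9 = 3: in row 5, 3 can only go here (every other open cell in that row sees a 3).
row 3, column 7 = 3: in row 3, 3 can only go here (every other open cell in that row sees a 3).
row 6, column 2 = 9: in row 6, 9 can only go here (every other open cell in that row sees a 9).
row 6, column 3 = 8: in row 6, 8 can only go here (every other open cell in that row sees an 8).
row 6, column 1 = 1: in row 6, 1 can only go here (every other open cell in that row sees a 1).
row 3, column 1 = 2: row 3 has {3,5,6,7,9}; col 1 has {1,4,8,9}; box has {3,9} → only 2 remains.
row 3, column 9 = 1: row 3 has {2,3,5,6,7,9}; col 9 has {3,4,7,9}; box has {3,4,5,7,8,9} → only 1 remains.
row 2, column 9 = 6: row 2 has {2,3,5,9}; col 9 has {1,3,4,7,9}; box has {1,3,4,5,7,8,9} → only 6 remains.
row 1, column 7 = 2: row 1 has {3,4,7,8,9}; col 7 has {3,5,7,8}; box has {1,3,4,5,6,7,8,9} → only 2 remains.
row 2, column 1 = 7: row 2 has {2,3,5,6,9}; col 1 has {1,2,4,8,9}; box has {2,3,9} → only 7 remains.
row 5, column 1 = 6: row 5 has {1,3,4,5,8,9}; col 1 has {1,2,4,7,8,9}; box has {1,3,4,5,8,9} → only 6 remains.
row 5, column 3 = 7: row 5 has {1,3,4,5,6,8,9}; col 3 has {2,3,8,9}; box has {1,3,4,5,6,8,9} → only 7 remains.
row 6, column 7 = 4: row 6 has {1,3,6,7,8,9}; col 7 has {2,3,5,7,8}; box has {1,3,6,7,8,9} → only 4 remains.
row 6, column 8 = 5: row 6 has {1,3,4,6,7,8,9}; col 8 has {1,2,3,6,7,8,9}; box has {1,3,4,6,7,8,9} → only 5 remains.
row 6, column 9 = 2: row 6 has {1,3,4,5,6,7,8,9}; col 9 has {1,3,4,6,7,9}; box has {1,3,4,5,6,7,8,9} → only 2 remains.
row 7, column 8 = 4: row 7 has {2,3,7,8,9}; col 8 has {1,2,3,5,6,7,8,9}; box has {2,3,7} → only 4 remains.
row 9, column 7 = 1: row 9 has {3,6,9}; col 7 has {2,3,4,5,7,8}; box has {2,3,4,7} → only 1 remains.
row 1, column 1 = 5: row 1 has {2,3,4,7,8,9}; col 1 has {1,2,4,6,7,8,9}; box has {2,3,7,9} → only 5 remains.
row 5, column 2 = 2: row 5 has {1,3,4,5,6,7,8,9}; col 2 has {3,5,9}; box has {1,3,4,5,6,7,8,9} → only 2 remains.
row 7, column 4 = 5: row 7 has {2,3,4,7,8,9}; col 4 has {1,3,6,7,9}; box has {1,3,6,9} → only 5 remains.
row 7, column 7 = 6: row 7 has {2,3,4,5,7,8,9}; col 7 has {1,2,3,4,5,7,8}; box has {1,2,3,4,7} → only 6 remains.
row 8, column 1 = 3: row 8 has {1,2}; col 1 has {1,2,4,5,6,7,8,9}; box has {2,8,9} → only 3 remains.
row 8, column 7 = 9: row 8 has {1,2,3}; col 7 has {1,2,3,4,5,6,7,8}; box has {1,2,3,4,6,7} → only 9 remains.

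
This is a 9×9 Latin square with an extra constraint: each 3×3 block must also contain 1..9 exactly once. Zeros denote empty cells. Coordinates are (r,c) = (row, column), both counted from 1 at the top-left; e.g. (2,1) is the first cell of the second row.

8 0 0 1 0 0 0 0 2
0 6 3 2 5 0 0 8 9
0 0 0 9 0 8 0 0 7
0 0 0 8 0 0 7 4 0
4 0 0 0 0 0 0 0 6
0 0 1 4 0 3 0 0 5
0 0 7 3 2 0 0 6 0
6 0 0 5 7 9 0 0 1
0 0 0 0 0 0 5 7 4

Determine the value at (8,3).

4

(4,9) = 3: row 4 has {4,7,8}; col 9 has {1,2,4,5,6,7,9}; box has {4,5,6,7} → only 3 remains.
(5,4) = 7: row 5 has {4,6}; col 4 has {1,2,3,4,5,8,9}; box has {3,4,8} → only 7 remains.
(7,9) = 8: row 7 has {2,3,6,7}; col 9 has {1,2,3,4,5,6,7,9}; box has {1,4,5,6,7} → only 8 remains.
(9,4) = 6: row 9 has {4,5,7}; col 4 has {1,2,3,4,5,7,8,9}; box has {2,3,5,7,9} → only 6 remains.
(9,6) = 1: row 9 has {4,5,6,7}; col 6 has {3,8,9}; box has {2,3,5,6,7,9} → only 1 remains.
(7,6) = 4: row 7 has {2,3,6,7,8}; col 6 has {1,3,8,9}; box has {1,2,3,5,6,7,9} → only 4 remains.
(7,7) = 9: row 7 has {2,3,4,6,7,8}; col 7 has {5,7}; box has {1,4,5,6,7,8} → only 9 remains.
(9,5) = 8: row 9 has {1,4,5,6,7}; col 5 has {2,5,7}; box has {1,2,3,4,5,6,7,9} → only 8 remains.
(2,6) = 7: row 2 has {2,3,5,6,8,9}; col 6 has {1,3,4,8,9}; box has {1,2,5,8,9} → only 7 remains.
(1,6) = 6: row 1 has {1,2,8}; col 6 has {1,3,4,7,8,9}; box has {1,2,5,7,8,9} → only 6 remains.
(2,1) = 1: row 2 has {2,3,5,6,7,8,9}; col 1 has {4,6,8}; box has {3,6,8} → only 1 remains.
(2,7) = 4: row 2 has {1,2,3,5,6,7,8,9}; col 7 has {5,7,9}; box has {2,7,8,9} → only 4 remains.
(7,1) = 5: row 7 has {2,3,4,6,7,8,9}; col 1 has {1,4,6,8}; box has {6,7} → only 5 remains.
(7,2) = 1: row 7 has {2,3,4,5,6,7,8,9}; col 2 has {6}; box has {5,6,7} → only 1 remains.
(1,7) = 3: row 1 has {1,2,6,8}; col 7 has {4,5,7,9}; box has {2,4,7,8,9} → only 3 remains.
(1,8) = 5: row 1 has {1,2,3,6,8}; col 8 has {4,6,7,8}; box has {2,3,4,7,8,9} → only 5 remains.
(3,1) = 2: row 3 has {7,8,9}; col 1 has {1,4,5,6,8}; box has {1,3,6,8} → only 2 remains.
(3,8) = 1: row 3 has {2,7,8,9}; col 8 has {4,5,6,7,8}; box has {2,3,4,5,7,8,9} → only 1 remains.
(4,1) = 9: row 4 has {3,4,7,8}; col 1 has {1,2,4,5,6,8}; box has {1,4} → only 9 remains.
(6,1) = 7: row 6 has {1,3,4,5}; col 1 has {1,2,4,5,6,8,9}; box has {1,4,9} → only 7 remains.
(8,7) = 2: row 8 has {1,5,6,7,9}; col 7 has {3,4,5,7,9}; box has {1,4,5,6,7,8,9} → only 2 remains.
(8,8) = 3: row 8 has {1,2,5,6,7,9}; col 8 has {1,4,5,6,7,8}; box has {1,2,4,5,6,7,8,9} → only 3 remains.
(9,1) = 3: row 9 has {1,4,5,6,7,8}; col 1 has {1,2,4,5,6,7,8,9}; box has {1,5,6,7} → only 3 remains.
(1,5) = 4: row 1 has {1,2,3,5,6,8}; col 5 has {2,5,7,8}; box has {1,2,5,6,7,8,9} → only 4 remains.
(3,5) = 3: row 3 has {1,2,7,8,9}; col 5 has {2,4,5,7,8}; box has {1,2,4,5,6,7,8,9} → only 3 remains.
(3,7) = 6: row 3 has {1,2,3,7,8,9}; col 7 has {2,3,4,5,7,9}; box has {1,2,3,4,5,7,8,9} → only 6 remains.
(6,7) = 8: row 6 has {1,3,4,5,7}; col 7 has {2,3,4,5,6,7,9}; box has {3,4,5,6,7} → only 8 remains.
(1,3) = 9: row 1 has {1,2,3,4,5,6,8}; col 3 has {1,3,7}; box has {1,2,3,6,8} → only 9 remains.
(5,7) = 1: row 5 has {4,6,7}; col 7 has {2,3,4,5,6,7,8,9}; box has {3,4,5,6,7,8} → only 1 remains.
(6,2) = 2: row 6 has {1,3,4,5,7,8}; col 2 has {1,6}; box has {1,4,7,9} → only 2 remains.
(6,8) = 9: row 6 has {1,2,3,4,5,7,8}; col 8 has {1,3,4,5,6,7,8}; box has {1,3,4,5,6,7,8} → only 9 remains.
(9,2) = 9: row 9 has {1,3,4,5,6,7,8}; col 2 has {1,2,6}; box has {1,3,5,6,7} → only 9 remains.
(9,3) = 2: row 9 has {1,3,4,5,6,7,8,9}; col 3 has {1,3,7,9}; box has {1,3,5,6,7,9} → only 2 remains.
(1,2) = 7: row 1 has {1,2,3,4,5,6,8,9}; col 2 has {1,2,6,9}; box has {1,2,3,6,8,9} → only 7 remains.
(4,2) = 5: row 4 has {3,4,7,8,9}; col 2 has {1,2,6,7,9}; box has {1,2,4,7,9} → only 5 remains.
(4,3) = 6: row 4 has {3,4,5,7,8,9}; col 3 has {1,2,3,7,9}; box has {1,2,4,5,7,9} → only 6 remains.
(4,5) = 1: row 4 has {3,4,5,6,7,8,9}; col 5 has {2,3,4,5,7,8}; box has {3,4,7,8} → only 1 remains.
(4,6) = 2: row 4 has {1,3,4,5,6,7,8,9}; col 6 has {1,3,4,6,7,8,9}; box has {1,3,4,7,8} → only 2 remains.
(5,3) = 8: row 5 has {1,4,6,7}; col 3 has {1,2,3,6,7,9}; box has {1,2,4,5,6,7,9} → only 8 remains.
(5,5) = 9: row 5 has {1,4,6,7,8}; col 5 has {1,2,3,4,5,7,8}; box has {1,2,3,4,7,8} → only 9 remains.
(5,6) = 5: row 5 has {1,4,6,7,8,9}; col 6 has {1,2,3,4,6,7,8,9}; box has {1,2,3,4,7,8,9} → only 5 remains.
(5,8) = 2: row 5 has {1,4,5,6,7,8,9}; col 8 has {1,3,4,5,6,7,8,9}; box has {1,3,4,5,6,7,8,9} → only 2 remains.
(6,5) = 6: row 6 has {1,2,3,4,5,7,8,9}; col 5 has {1,2,3,4,5,7,8,9}; box has {1,2,3,4,5,7,8,9} → only 6 remains.
(8,3) = 4: row 8 has {1,2,3,5,6,7,9}; col 3 has {1,2,3,6,7,8,9}; box has {1,2,3,5,6,7,9} → only 4 remains.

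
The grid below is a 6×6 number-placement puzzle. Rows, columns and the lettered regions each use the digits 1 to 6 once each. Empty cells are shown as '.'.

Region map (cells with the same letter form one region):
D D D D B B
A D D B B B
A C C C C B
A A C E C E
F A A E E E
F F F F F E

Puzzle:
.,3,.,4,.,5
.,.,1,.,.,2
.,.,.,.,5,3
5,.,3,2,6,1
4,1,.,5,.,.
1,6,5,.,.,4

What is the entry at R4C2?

R1C5 = 1 (sole candidate).
R2C2 = 5 (sole candidate).
R2C4 = 6 (sole candidate).
R2C5 = 4 (sole candidate).
R3C4 = 1 (sole candidate).
R4C2 = 4: row 4 has {1,2,3,5,6}; col 2 has {1,3,5,6}; region has {1,5} → only 4 remains.

4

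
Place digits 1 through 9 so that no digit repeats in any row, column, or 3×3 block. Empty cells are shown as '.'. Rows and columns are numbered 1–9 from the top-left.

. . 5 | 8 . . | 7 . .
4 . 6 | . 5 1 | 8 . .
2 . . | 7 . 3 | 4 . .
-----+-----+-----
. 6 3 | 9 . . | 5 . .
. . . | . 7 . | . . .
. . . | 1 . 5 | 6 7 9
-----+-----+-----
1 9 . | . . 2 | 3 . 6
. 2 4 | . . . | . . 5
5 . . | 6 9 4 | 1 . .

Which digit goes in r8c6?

7

r2c4 = 2: row 2 has {1,4,5,6,8}; col 4 has {1,6,7,8,9}; box has {1,3,5,7,8} → only 2 remains.
r2c9 = 3: row 2 has {1,2,4,5,6,8}; col 9 has {5,6,9}; box has {4,7,8} → only 3 remains.
r3c5 = 6: row 3 has {2,3,4,7}; col 5 has {5,7,9}; box has {1,2,3,5,7,8} → only 6 remains.
r3c9 = 1: row 3 has {2,3,4,6,7}; col 9 has {3,5,6,9}; box has {3,4,7,8} → only 1 remains.
r4c6 = 8: row 4 has {3,5,6,9}; col 6 has {1,2,3,4,5}; box has {1,5,7,9} → only 8 remains.
r5c6 = 6: row 5 has {7}; col 6 has {1,2,3,4,5,8}; box has {1,5,7,8,9} → only 6 remains.
r5c7 = 2: row 5 has {6,7}; col 7 has {1,3,4,5,6,7,8}; box has {5,6,7,9} → only 2 remains.
r6c1 = 8: row 6 has {1,5,6,7,9}; col 1 has {1,2,4,5}; box has {3,6} → only 8 remains.
r6c2 = 4: row 6 has {1,5,6,7,8,9}; col 2 has {2,6,9}; box has {3,6,8} → only 4 remains.
r6c3 = 2: row 6 has {1,4,5,6,7,8,9}; col 3 has {3,4,5,6}; box has {3,4,6,8} → only 2 remains.
r6c5 = 3: row 6 has {1,2,4,5,6,7,8,9}; col 5 has {5,6,7,9}; box has {1,5,6,7,8,9} → only 3 remains.
r7c4 = 5: row 7 has {1,2,3,6,9}; col 4 has {1,2,6,7,8,9}; box has {2,4,6,9} → only 5 remains.
r7c5 = 8: row 7 has {1,2,3,5,6,9}; col 5 has {3,5,6,7,9}; box has {2,4,5,6,9} → only 8 remains.
r7c8 = 4: row 7 has {1,2,3,5,6,8,9}; col 8 has {7}; box has {1,3,5,6} → only 4 remains.
r8c4 = 3: row 8 has {2,4,5}; col 4 has {1,2,5,6,7,8,9}; box has {2,4,5,6,8,9} → only 3 remains.
r8c5 = 1: row 8 has {2,3,4,5}; col 5 has {3,5,6,7,8,9}; box has {2,3,4,5,6,8,9} → only 1 remains.
r8c6 = 7: row 8 has {1,2,3,4,5}; col 6 has {1,2,3,4,5,6,8}; box has {1,2,3,4,5,6,8,9} → only 7 remains.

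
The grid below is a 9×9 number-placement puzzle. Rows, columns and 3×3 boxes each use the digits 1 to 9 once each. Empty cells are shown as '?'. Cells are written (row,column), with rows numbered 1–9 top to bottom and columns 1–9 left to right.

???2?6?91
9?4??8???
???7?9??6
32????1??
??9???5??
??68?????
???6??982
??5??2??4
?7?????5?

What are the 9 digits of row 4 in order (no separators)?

328567149

(9,9) = 3 (sole candidate).
(9,7) = 6 (sole candidate).
(8,7) = 7 (sole candidate).
(8,8) = 1 (sole candidate).
(2,2) = 6 (hidden single in row 2).
(8,1) = 6 (hidden single in row 8).
(8,2) = 9 (hidden single in column 2).
(8,4) = 3 (sole candidate).
(8,5) = 8 (sole candidate).
(2,9) = 5 (hidden single in column 9).
(2,4) = 1 (sole candidate).
(2,5) = 3 (sole candidate).
(2,7) = 2 (sole candidate).
(2,8) = 7 (sole candidate).
(5,4) = 4 (sole candidate).
(9,4) = 9 (sole candidate).
(4,4) = 5: row 4 has {1,2,3}; col 4 has {1,2,3,4,6,7,8,9}; box has {4,8} → only 5 remains.
(4,6) = 7: row 4 has {1,2,3,5}; col 6 has {2,6,8,9}; box has {4,5,8} → only 7 remains.
(4,3) = 8: row 4 has {1,2,3,5,7}; col 3 has {4,5,6,9}; box has {2,3,6,9} → only 8 remains.
(4,9) = 9: row 4 has {1,2,3,5,7,8}; col 9 has {1,2,3,4,5,6}; box has {1,5} → only 9 remains.
(5,2) = 1 (sole candidate).
(5,6) = 3 (sole candidate).
(6,6) = 1 (sole candidate).
(6,9) = 7 (sole candidate).
(9,6) = 4 (sole candidate).
(4,5) = 6: row 4 has {1,2,3,5,7,8,9}; col 5 has {3,8}; box has {1,3,4,5,7,8} → only 6 remains.
(4,8) = 4: row 4 has {1,2,3,5,6,7,8,9}; col 8 has {1,5,7,8,9}; box has {1,5,7,9} → only 4 remains.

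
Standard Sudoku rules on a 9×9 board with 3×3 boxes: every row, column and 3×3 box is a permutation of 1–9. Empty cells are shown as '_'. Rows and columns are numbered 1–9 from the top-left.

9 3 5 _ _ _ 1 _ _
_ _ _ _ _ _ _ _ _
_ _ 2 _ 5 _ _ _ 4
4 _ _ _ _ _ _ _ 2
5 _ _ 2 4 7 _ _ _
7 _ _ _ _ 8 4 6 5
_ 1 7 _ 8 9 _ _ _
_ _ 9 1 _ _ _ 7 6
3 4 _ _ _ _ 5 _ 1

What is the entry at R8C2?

5

R7C9 = 3: row 7 has {1,7,8,9}; col 9 has {1,2,4,5,6}; box has {1,5,6,7} → only 3 remains.
R7C7 = 2: row 7 has {1,3,7,8,9}; col 7 has {1,4,5}; box has {1,3,5,6,7} → only 2 remains.
R7C8 = 4: row 7 has {1,2,3,7,8,9}; col 8 has {6,7}; box has {1,2,3,5,6,7} → only 4 remains.
R8C7 = 8: row 8 has {1,6,7,9}; col 7 has {1,2,4,5}; box has {1,2,3,4,5,6,7} → only 8 remains.
R9C8 = 9: row 9 has {1,3,4,5}; col 8 has {4,6,7}; box has {1,2,3,4,5,6,7,8} → only 9 remains.
R7C1 = 6: row 7 has {1,2,3,4,7,8,9}; col 1 has {3,4,5,7,9}; box has {1,3,4,7,9} → only 6 remains.
R7C4 = 5: row 7 has {1,2,3,4,6,7,8,9}; col 4 has {1,2}; box has {1,8,9} → only 5 remains.
R8C1 = 2: row 8 has {1,6,7,8,9}; col 1 has {3,4,5,6,7,9}; box has {1,3,4,6,7,9} → only 2 remains.
R8C2 = 5: row 8 has {1,2,6,7,8,9}; col 2 has {1,3,4}; box has {1,2,3,4,6,7,9} → only 5 remains.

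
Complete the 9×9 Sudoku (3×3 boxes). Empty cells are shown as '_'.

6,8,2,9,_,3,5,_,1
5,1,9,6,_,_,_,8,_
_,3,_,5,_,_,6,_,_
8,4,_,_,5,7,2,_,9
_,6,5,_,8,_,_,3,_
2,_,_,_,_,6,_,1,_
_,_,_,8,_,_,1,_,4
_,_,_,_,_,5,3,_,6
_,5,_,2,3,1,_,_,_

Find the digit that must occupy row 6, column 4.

row 4, column 8 = 6 (sole candidate).
row 5, column 9 = 7 (sole candidate).
row 7, column 6 = 9 (sole candidate).
row 9, column 9 = 8 (sole candidate).
row 3, column 9 = 2 (sole candidate).
row 5, column 7 = 4 (sole candidate).
row 6, column 7 = 8 (sole candidate).
row 6, column 9 = 5 (sole candidate).
row 2, column 7 = 7 (sole candidate).
row 2, column 9 = 3 (sole candidate).
row 5, column 4 = 1 (sole candidate).
row 5, column 6 = 2 (sole candidate).
row 9, column 7 = 9 (sole candidate).
row 9, column 8 = 7 (sole candidate).
row 1, column 8 = 4 (sole candidate).
row 2, column 6 = 4 (sole candidate).
row 3, column 6 = 8 (sole candidate).
row 3, column 8 = 9 (sole candidate).
row 4, column 4 = 3 (sole candidate).
row 5, column 1 = 9 (sole candidate).
row 6, column 2 = 7 (sole candidate).
row 6, column 3 = 3 (sole candidate).
row 6, column 4 = 4: row 6 has {1,2,3,5,6,7,8}; col 4 has {1,2,3,5,6,8,9}; box has {1,2,3,5,6,7,8} → only 4 remains.

4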